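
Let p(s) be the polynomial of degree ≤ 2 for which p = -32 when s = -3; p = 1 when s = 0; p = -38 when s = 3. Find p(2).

-17

Using Newton's divided-difference form:
p[-3,0] = (1 - (-32)) / (0 - (-3)) = 11
p[0,3] = (-38 - 1) / (3 - 0) = -13
p[-3,0,3] = (-13 - 11) / (3 - (-3)) = -4
p(2) = -32 + 11·(5) + (-4)·(5)·(2) = -17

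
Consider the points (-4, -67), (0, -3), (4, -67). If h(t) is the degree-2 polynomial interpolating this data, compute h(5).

-103

Using Newton's divided-difference form:
h[-4,0] = (-3 - (-67)) / (0 - (-4)) = 16
h[0,4] = (-67 - (-3)) / (4 - 0) = -16
h[-4,0,4] = (-16 - 16) / (4 - (-4)) = -4
h(5) = -67 + 16·(9) + (-4)·(9)·(5) = -103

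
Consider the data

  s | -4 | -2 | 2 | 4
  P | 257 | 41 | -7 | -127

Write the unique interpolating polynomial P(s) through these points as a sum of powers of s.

P(s) = -3s^3 + 4s^2 + 1

Build the Lagrange basis polynomials:
L_0(s) = (s + 2)(s - 2)(s - 4) / [-96] = -(1/96)s^3 + (1/24)s^2 + (1/24)s - 1/6
L_1(s) = (s + 4)(s - 2)(s - 4) / [48] = (1/48)s^3 - (1/24)s^2 - (1/3)s + 2/3
L_2(s) = (s + 4)(s + 2)(s - 4) / [-48] = -(1/48)s^3 - (1/24)s^2 + (1/3)s + 2/3
L_3(s) = (s + 4)(s + 2)(s - 2) / [96] = (1/96)s^3 + (1/24)s^2 - (1/24)s - 1/6
P(s) = 257·L_0 + 41·L_1 + (-7)·L_2 + (-127)·L_3
  257·L_0(s) = -(257/96)s^3 + (257/24)s^2 + (257/24)s - 257/6
  41·L_1(s) = (41/48)s^3 - (41/24)s^2 - (41/3)s + 82/3
  (-7)·L_2(s) = (7/48)s^3 + (7/24)s^2 - (7/3)s - 14/3
  (-127)·L_3(s) = -(127/96)s^3 - (127/24)s^2 + (127/24)s + 127/6
Adding term by term: -3s^3 + 4s^2 + 1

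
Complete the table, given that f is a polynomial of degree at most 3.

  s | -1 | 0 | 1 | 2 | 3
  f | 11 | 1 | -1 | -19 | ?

The 4 known values determine f uniquely (degree ≤ 3).
Evaluate each Lagrange basis at s = 3:
L_0(3) = (3)·(2)·(1)/[(-1)·(-2)·(-3)] = -1
L_1(3) = (4)·(2)·(1)/[(1)·(-1)·(-2)] = 4
L_2(3) = (4)·(3)·(1)/[(2)·(1)·(-1)] = -6
L_3(3) = (4)·(3)·(2)/[(3)·(2)·(1)] = 4
Sum: 11·(-1) + 1·(4) + (-1)·(-6) + (-19)·(4) = -77

-77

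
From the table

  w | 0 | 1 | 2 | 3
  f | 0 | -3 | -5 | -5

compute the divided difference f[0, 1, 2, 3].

f[0,1] = (-3 - 0) / (1 - 0) = -3
f[1,2] = (-5 - (-3)) / (2 - 1) = -2
f[2,3] = (-5 - (-5)) / (3 - 2) = 0
f[0,1,2] = (-2 - (-3)) / (2 - 0) = 1/2
f[1,2,3] = (0 - (-2)) / (3 - 1) = 1
f[0,1,2,3] = (1 - 1/2) / (3 - 0) = 1/6

1/6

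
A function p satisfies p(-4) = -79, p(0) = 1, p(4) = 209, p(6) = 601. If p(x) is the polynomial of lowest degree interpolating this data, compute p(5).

Using Newton's divided-difference form:
p[-4,0] = (1 - (-79)) / (0 - (-4)) = 20
p[0,4] = (209 - 1) / (4 - 0) = 52
p[4,6] = (601 - 209) / (6 - 4) = 196
p[-4,0,4] = (52 - 20) / (4 - (-4)) = 4
p[0,4,6] = (196 - 52) / (6 - 0) = 24
p[-4,0,4,6] = (24 - 4) / (6 - (-4)) = 2
p(5) = -79 + 20·(9) + 4·(9)·(5) + 2·(9)·(5)·(1) = 371

371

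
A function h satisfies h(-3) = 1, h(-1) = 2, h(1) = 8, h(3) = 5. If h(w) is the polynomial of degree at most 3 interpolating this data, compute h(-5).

L_0(-5) = (-4)·(-6)·(-8)/[(-2)·(-4)·(-6)] = 4
L_1(-5) = (-2)·(-6)·(-8)/[(2)·(-2)·(-4)] = -6
L_2(-5) = (-2)·(-4)·(-8)/[(4)·(2)·(-2)] = 4
L_3(-5) = (-2)·(-4)·(-6)/[(6)·(4)·(2)] = -1
Sum: 1·(4) + 2·(-6) + 8·(4) + 5·(-1) = 19

19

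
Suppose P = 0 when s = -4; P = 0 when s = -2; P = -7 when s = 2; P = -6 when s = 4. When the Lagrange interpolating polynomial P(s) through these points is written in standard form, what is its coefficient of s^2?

Build the Lagrange basis polynomials:
L_0(s) = (s + 2)(s - 2)(s - 4) / [-96] = -(1/96)s^3 + (1/24)s^2 + (1/24)s - 1/6
L_1(s) = (s + 4)(s - 2)(s - 4) / [48] = (1/48)s^3 - (1/24)s^2 - (1/3)s + 2/3
L_2(s) = (s + 4)(s + 2)(s - 4) / [-48] = -(1/48)s^3 - (1/24)s^2 + (1/3)s + 2/3
L_3(s) = (s + 4)(s + 2)(s - 2) / [96] = (1/96)s^3 + (1/24)s^2 - (1/24)s - 1/6
P(s) = 0·L_0 + 0·L_1 + (-7)·L_2 + (-6)·L_3
Only the coefficient of s^2 is needed; take it from each L_i and combine:
0·(1/24) + 0·(-1/24) + (-7)·(-1/24) + (-6)·(1/24) = 1/24

1/24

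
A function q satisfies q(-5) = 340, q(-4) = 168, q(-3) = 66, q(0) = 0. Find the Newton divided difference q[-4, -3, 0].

20

q[-4,-3] = (66 - 168) / (-3 - (-4)) = -102
q[-3,0] = (0 - 66) / (0 - (-3)) = -22
q[-4,-3,0] = (-22 - (-102)) / (0 - (-4)) = 20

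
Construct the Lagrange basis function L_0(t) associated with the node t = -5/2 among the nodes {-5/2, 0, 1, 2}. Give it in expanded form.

L_0(t) = t(t - 1)(t - 2) / [(-5/2)·(-7/2)·(-9/2)]
       = (t^3 - 3t^2 + 2t) / (-315/8)

L_0(t) = -(8/315)t^3 + (8/105)t^2 - (16/315)t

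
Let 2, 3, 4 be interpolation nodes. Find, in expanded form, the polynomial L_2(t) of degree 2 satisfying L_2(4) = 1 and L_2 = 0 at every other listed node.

L_2(t) = (t - 2)(t - 3) / [(2)·(1)]
       = (t^2 - 5t + 6) / (2)

L_2(t) = (1/2)t^2 - (5/2)t + 3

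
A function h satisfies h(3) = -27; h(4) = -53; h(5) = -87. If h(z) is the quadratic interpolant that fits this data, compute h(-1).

-3

Using Newton's divided-difference form:
h[3,4] = (-53 - (-27)) / (4 - 3) = -26
h[4,5] = (-87 - (-53)) / (5 - 4) = -34
h[3,4,5] = (-34 - (-26)) / (5 - 3) = -4
h(-1) = -27 + (-26)·(-4) + (-4)·(-4)·(-5) = -3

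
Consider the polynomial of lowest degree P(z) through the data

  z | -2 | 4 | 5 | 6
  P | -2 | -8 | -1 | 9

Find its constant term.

L_0(z) = (z - 4)(z - 5)(z - 6) / [-336] = -(1/336)z^3 + (5/112)z^2 - (37/168)z + 5/14
L_1(z) = (z + 2)(z - 5)(z - 6) / [12] = (1/12)z^3 - (3/4)z^2 + (2/3)z + 5
L_2(z) = (z + 2)(z - 4)(z - 6) / [-7] = -(1/7)z^3 + (8/7)z^2 - (4/7)z - 48/7
L_3(z) = (z + 2)(z - 4)(z - 5) / [16] = (1/16)z^3 - (7/16)z^2 + (1/8)z + 5/2
P(z) = (-2)·L_0 + (-8)·L_1 + (-1)·L_2 + 9·L_3
Only the constant term is needed; take it from each L_i and combine:
(-2)·(5/14) + (-8)·(5) + (-1)·(-48/7) + 9·(5/2) = -159/14

-159/14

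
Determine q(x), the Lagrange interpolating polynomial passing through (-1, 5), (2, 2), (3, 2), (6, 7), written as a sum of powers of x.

q(x) = (1/42)x^3 + (13/84)x^2 - (103/84)x + 51/14

Build the Lagrange basis polynomials:
L_0(x) = (x - 2)(x - 3)(x - 6) / [-84] = -(1/84)x^3 + (11/84)x^2 - (3/7)x + 3/7
L_1(x) = (x + 1)(x - 3)(x - 6) / [12] = (1/12)x^3 - (2/3)x^2 + (3/4)x + 3/2
L_2(x) = (x + 1)(x - 2)(x - 6) / [-12] = -(1/12)x^3 + (7/12)x^2 - (1/3)x - 1
L_3(x) = (x + 1)(x - 2)(x - 3) / [84] = (1/84)x^3 - (1/21)x^2 + (1/84)x + 1/14
q(x) = 5·L_0 + 2·L_1 + 2·L_2 + 7·L_3
  5·L_0(x) = -(5/84)x^3 + (55/84)x^2 - (15/7)x + 15/7
  2·L_1(x) = (1/6)x^3 - (4/3)x^2 + (3/2)x + 3
  2·L_2(x) = -(1/6)x^3 + (7/6)x^2 - (2/3)x - 2
  7·L_3(x) = (1/12)x^3 - (1/3)x^2 + (1/12)x + 1/2
Adding term by term: (1/42)x^3 + (13/84)x^2 - (103/84)x + 51/14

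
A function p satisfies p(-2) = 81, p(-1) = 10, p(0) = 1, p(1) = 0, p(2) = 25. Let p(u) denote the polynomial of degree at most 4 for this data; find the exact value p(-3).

340

L_0(-3) = (-2)·(-3)·(-4)·(-5)/[(-1)·(-2)·(-3)·(-4)] = 5
L_1(-3) = (-1)·(-3)·(-4)·(-5)/[(1)·(-1)·(-2)·(-3)] = -10
L_2(-3) = (-1)·(-2)·(-4)·(-5)/[(2)·(1)·(-1)·(-2)] = 10
L_3(-3) = (-1)·(-2)·(-3)·(-5)/[(3)·(2)·(1)·(-1)] = -5
L_4(-3) = (-1)·(-2)·(-3)·(-4)/[(4)·(3)·(2)·(1)] = 1
Sum: 81·(5) + 10·(-10) + 1·(10) + 0 + 25·(1) = 340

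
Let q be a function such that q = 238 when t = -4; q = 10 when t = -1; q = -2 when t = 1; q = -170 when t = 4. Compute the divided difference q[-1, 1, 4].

q[-1,1] = (-2 - 10) / (1 - (-1)) = -6
q[1,4] = (-170 - (-2)) / (4 - 1) = -56
q[-1,1,4] = (-56 - (-6)) / (4 - (-1)) = -10

-10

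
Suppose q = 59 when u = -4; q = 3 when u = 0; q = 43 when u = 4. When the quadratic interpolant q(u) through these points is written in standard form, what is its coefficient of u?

L_0(u) = u(u - 4) / [32] = (1/32)u^2 - (1/8)u
L_1(u) = (u + 4)(u - 4) / [-16] = -(1/16)u^2 + 1
L_2(u) = (u + 4)u / [32] = (1/32)u^2 + (1/8)u
q(u) = 59·L_0 + 3·L_1 + 43·L_2
Only the coefficient of u is needed; take it from each L_i and combine:
59·(-1/8) + 3·(0) + 43·(1/8) = -2

-2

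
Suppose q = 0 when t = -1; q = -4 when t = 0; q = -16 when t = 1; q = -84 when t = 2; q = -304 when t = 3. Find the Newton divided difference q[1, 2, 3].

-76

q[1,2] = (-84 - (-16)) / (2 - 1) = -68
q[2,3] = (-304 - (-84)) / (3 - 2) = -220
q[1,2,3] = (-220 - (-68)) / (3 - 1) = -76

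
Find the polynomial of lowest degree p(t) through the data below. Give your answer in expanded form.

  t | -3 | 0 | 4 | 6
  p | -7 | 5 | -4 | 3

p(t) = (311/1512)t^3 - (1661/1512)t^2 - (289/252)t + 5

Newton's divided differences:
p[-3,0] = (5 - (-7)) / (0 - (-3)) = 4
p[0,4] = (-4 - 5) / (4 - 0) = -9/4
p[4,6] = (3 - (-4)) / (6 - 4) = 7/2
p[-3,0,4] = (-9/4 - 4) / (4 - (-3)) = -25/28
p[0,4,6] = (7/2 - (-9/4)) / (6 - 0) = 23/24
p[-3,0,4,6] = (23/24 - (-25/28)) / (6 - (-3)) = 311/1512
p(t) = -7 + 4·(t + 3) + (-25/28)·(t + 3)t + (311/1512)·(t + 3)t(t - 4)
Expanding: p(t) = (311/1512)t^3 - (1661/1512)t^2 - (289/252)t + 5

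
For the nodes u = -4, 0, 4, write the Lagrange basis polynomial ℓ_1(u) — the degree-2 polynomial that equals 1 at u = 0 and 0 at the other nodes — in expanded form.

ℓ_1(u) = (u + 4)(u - 4) / [(4)·(-4)]
       = (u^2 - 16) / (-16)

ℓ_1(u) = -(1/16)u^2 + 1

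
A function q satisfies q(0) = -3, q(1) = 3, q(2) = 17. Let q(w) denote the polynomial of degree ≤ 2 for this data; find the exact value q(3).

39

Using Newton's divided-difference form:
q[0,1] = (3 - (-3)) / (1 - 0) = 6
q[1,2] = (17 - 3) / (2 - 1) = 14
q[0,1,2] = (14 - 6) / (2 - 0) = 4
q(3) = -3 + 6·(3) + 4·(3)·(2) = 39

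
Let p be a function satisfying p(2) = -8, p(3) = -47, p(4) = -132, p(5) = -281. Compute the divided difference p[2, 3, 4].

-23

p[2,3] = (-47 - (-8)) / (3 - 2) = -39
p[3,4] = (-132 - (-47)) / (4 - 3) = -85
p[2,3,4] = (-85 - (-39)) / (4 - 2) = -23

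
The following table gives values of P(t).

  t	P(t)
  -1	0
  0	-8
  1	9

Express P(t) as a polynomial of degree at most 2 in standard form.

P(t) = (25/2)t^2 + (9/2)t - 8

L_0(t) = t(t - 1) / [2] = (1/2)t^2 - (1/2)t
L_1(t) = (t + 1)(t - 1) / [-1] = -t^2 + 1
L_2(t) = (t + 1)t / [2] = (1/2)t^2 + (1/2)t
P(t) = 0·L_0 + (-8)·L_1 + 9·L_2
  0·L_0(t) = 0
  (-8)·L_1(t) = 8t^2 - 8
  9·L_2(t) = (9/2)t^2 + (9/2)t
Adding term by term: (25/2)t^2 + (9/2)t - 8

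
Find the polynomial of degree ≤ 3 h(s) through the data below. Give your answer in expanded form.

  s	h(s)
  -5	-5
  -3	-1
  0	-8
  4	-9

Newton's divided differences:
h[-5,-3] = (-1 - (-5)) / (-3 - (-5)) = 2
h[-3,0] = (-8 - (-1)) / (0 - (-3)) = -7/3
h[0,4] = (-9 - (-8)) / (4 - 0) = -1/4
h[-5,-3,0] = (-7/3 - 2) / (0 - (-5)) = -13/15
h[-3,0,4] = (-1/4 - (-7/3)) / (4 - (-3)) = 25/84
h[-5,-3,0,4] = (25/84 - (-13/15)) / (4 - (-5)) = 163/1260
h(s) = -5 + 2·(s + 5) + (-13/15)·(s + 5)(s + 3) + (163/1260)·(s + 5)(s + 3)s
Expanding: h(s) = (163/1260)s^3 + (53/315)s^2 - (419/140)s - 8

h(s) = (163/1260)s^3 + (53/315)s^2 - (419/140)s - 8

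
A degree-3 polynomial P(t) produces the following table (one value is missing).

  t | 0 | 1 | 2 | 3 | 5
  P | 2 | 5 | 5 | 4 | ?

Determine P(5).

The 4 known values determine P uniquely (degree ≤ 3).
Evaluate each Lagrange basis at t = 5:
L_0(5) = (4)·(3)·(2)/[(-1)·(-2)·(-3)] = -4
L_1(5) = (5)·(3)·(2)/[(1)·(-1)·(-2)] = 15
L_2(5) = (5)·(4)·(2)/[(2)·(1)·(-1)] = -20
L_3(5) = (5)·(4)·(3)/[(3)·(2)·(1)] = 10
Sum: 2·(-4) + 5·(15) + 5·(-20) + 4·(10) = 7

7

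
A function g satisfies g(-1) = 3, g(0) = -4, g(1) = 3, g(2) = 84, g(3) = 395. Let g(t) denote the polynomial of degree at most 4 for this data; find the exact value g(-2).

Using Newton's divided-difference form:
g[-1,0] = (-4 - 3) / (0 - (-1)) = -7
g[0,1] = (3 - (-4)) / (1 - 0) = 7
g[1,2] = (84 - 3) / (2 - 1) = 81
g[2,3] = (395 - 84) / (3 - 2) = 311
g[-1,0,1] = (7 - (-7)) / (1 - (-1)) = 7
g[0,1,2] = (81 - 7) / (2 - 0) = 37
g[1,2,3] = (311 - 81) / (3 - 1) = 115
g[-1,0,1,2] = (37 - 7) / (2 - (-1)) = 10
g[0,1,2,3] = (115 - 37) / (3 - 0) = 26
g[-1,0,1,2,3] = (26 - 10) / (3 - (-1)) = 4
g(-2) = 3 + (-7)·(-1) + 7·(-1)·(-2) + 10·(-1)·(-2)·(-3) + 4·(-1)·(-2)·(-3)·(-4) = 60

60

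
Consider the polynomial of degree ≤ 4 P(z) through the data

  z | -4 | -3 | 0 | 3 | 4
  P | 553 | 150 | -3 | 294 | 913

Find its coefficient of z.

-3

L_0(z) = (z + 3)z(z - 3)(z - 4) / [224] = (1/224)z^4 - (1/56)z^3 - (9/224)z^2 + (9/56)z
L_1(z) = (z + 4)z(z - 3)(z - 4) / [-126] = -(1/126)z^4 + (1/42)z^3 + (8/63)z^2 - (8/21)z
L_2(z) = (z + 4)(z + 3)(z - 3)(z - 4) / [144] = (1/144)z^4 - (25/144)z^2 + 1
L_3(z) = (z + 4)(z + 3)z(z - 4) / [-126] = -(1/126)z^4 - (1/42)z^3 + (8/63)z^2 + (8/21)z
L_4(z) = (z + 4)(z + 3)z(z - 3) / [224] = (1/224)z^4 + (1/56)z^3 - (9/224)z^2 - (9/56)z
P(z) = 553·L_0 + 150·L_1 + (-3)·L_2 + 294·L_3 + 913·L_4
Only the coefficient of z is needed; take it from each L_i and combine:
553·(9/56) + 150·(-8/21) + (-3)·(0) + 294·(8/21) + 913·(-9/56) = -3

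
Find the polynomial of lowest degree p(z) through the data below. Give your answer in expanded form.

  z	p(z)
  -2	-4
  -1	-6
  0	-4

p(z) = 2z^2 + 4z - 4

Build the Lagrange basis polynomials:
L_0(z) = (z + 1)z / [2] = (1/2)z^2 + (1/2)z
L_1(z) = (z + 2)z / [-1] = -z^2 - 2z
L_2(z) = (z + 2)(z + 1) / [2] = (1/2)z^2 + (3/2)z + 1
p(z) = (-4)·L_0 + (-6)·L_1 + (-4)·L_2
  (-4)·L_0(z) = -2z^2 - 2z
  (-6)·L_1(z) = 6z^2 + 12z
  (-4)·L_2(z) = -2z^2 - 6z - 4
Adding term by term: 2z^2 + 4z - 4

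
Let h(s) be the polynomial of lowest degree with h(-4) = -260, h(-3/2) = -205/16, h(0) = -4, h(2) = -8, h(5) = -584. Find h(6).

L_0(6) = (15/2)·(6)·(4)·(1)/[(-5/2)·(-4)·(-6)·(-9)] = 1/3
L_1(6) = (10)·(6)·(4)·(1)/[(5/2)·(-3/2)·(-7/2)·(-13/2)] = -256/91
L_2(6) = (10)·(15/2)·(4)·(1)/[(4)·(3/2)·(-2)·(-5)] = 5
L_3(6) = (10)·(15/2)·(6)·(1)/[(6)·(7/2)·(2)·(-3)] = -25/7
L_4(6) = (10)·(15/2)·(6)·(4)/[(9)·(13/2)·(5)·(3)] = 80/39
Sum: (-260)·(1/3) + (-205/16)·(-256/91) + (-4)·(5) + (-8)·(-25/7) + (-584)·(80/39) = -1240

-1240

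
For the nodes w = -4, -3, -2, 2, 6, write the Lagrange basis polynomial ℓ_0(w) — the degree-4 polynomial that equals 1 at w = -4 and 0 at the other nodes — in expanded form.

ℓ_0(w) = (w + 3)(w + 2)(w - 2)(w - 6) / [(-1)·(-2)·(-6)·(-10)]
       = (w^4 - 3w^3 - 22w^2 + 12w + 72) / (120)

ℓ_0(w) = (1/120)w^4 - (1/40)w^3 - (11/60)w^2 + (1/10)w + 3/5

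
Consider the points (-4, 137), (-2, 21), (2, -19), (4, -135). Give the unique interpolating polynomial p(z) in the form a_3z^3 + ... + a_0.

Newton's divided differences:
p[-4,-2] = (21 - 137) / (-2 - (-4)) = -58
p[-2,2] = (-19 - 21) / (2 - (-2)) = -10
p[2,4] = (-135 - (-19)) / (4 - 2) = -58
p[-4,-2,2] = (-10 - (-58)) / (2 - (-4)) = 8
p[-2,2,4] = (-58 - (-10)) / (4 - (-2)) = -8
p[-4,-2,2,4] = (-8 - 8) / (4 - (-4)) = -2
p(z) = 137 + (-58)·(z + 4) + 8·(z + 4)(z + 2) + (-2)·(z + 4)(z + 2)(z - 2)
Expanding: p(z) = -2z^3 - 2z + 1

p(z) = -2z^3 - 2z + 1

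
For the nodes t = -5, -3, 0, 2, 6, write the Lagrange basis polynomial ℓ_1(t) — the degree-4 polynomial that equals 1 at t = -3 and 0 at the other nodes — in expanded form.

ℓ_1(t) = (t + 5)t(t - 2)(t - 6) / [(2)·(-3)·(-5)·(-9)]
       = (t^4 - 3t^3 - 28t^2 + 60t) / (-270)

ℓ_1(t) = -(1/270)t^4 + (1/90)t^3 + (14/135)t^2 - (2/9)t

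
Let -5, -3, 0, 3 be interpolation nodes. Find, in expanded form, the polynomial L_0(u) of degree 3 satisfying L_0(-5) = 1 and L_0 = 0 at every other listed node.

L_0(u) = (u + 3)u(u - 3) / [(-2)·(-5)·(-8)]
       = (u^3 - 9u) / (-80)

L_0(u) = -(1/80)u^3 + (9/80)u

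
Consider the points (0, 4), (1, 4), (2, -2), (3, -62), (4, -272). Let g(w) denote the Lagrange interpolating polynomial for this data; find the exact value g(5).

-776

L_0(5) = (4)·(3)·(2)·(1)/[(-1)·(-2)·(-3)·(-4)] = 1
L_1(5) = (5)·(3)·(2)·(1)/[(1)·(-1)·(-2)·(-3)] = -5
L_2(5) = (5)·(4)·(2)·(1)/[(2)·(1)·(-1)·(-2)] = 10
L_3(5) = (5)·(4)·(3)·(1)/[(3)·(2)·(1)·(-1)] = -10
L_4(5) = (5)·(4)·(3)·(2)/[(4)·(3)·(2)·(1)] = 5
Sum: 4·(1) + 4·(-5) + (-2)·(10) + (-62)·(-10) + (-272)·(5) = -776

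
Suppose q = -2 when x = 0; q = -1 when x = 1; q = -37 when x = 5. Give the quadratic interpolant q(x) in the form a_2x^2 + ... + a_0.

q(x) = -2x^2 + 3x - 2

Newton's divided differences:
q[0,1] = (-1 - (-2)) / (1 - 0) = 1
q[1,5] = (-37 - (-1)) / (5 - 1) = -9
q[0,1,5] = (-9 - 1) / (5 - 0) = -2
q(x) = -2 + 1·x + (-2)·x(x - 1)
Expanding: q(x) = -2x^2 + 3x - 2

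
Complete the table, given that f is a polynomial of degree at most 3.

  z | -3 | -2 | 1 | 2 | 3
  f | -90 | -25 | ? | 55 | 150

14

The 4 known values determine f uniquely (degree ≤ 3).
Evaluate each Lagrange basis at z = 1:
L_0(1) = (3)·(-1)·(-2)/[(-1)·(-5)·(-6)] = -1/5
L_1(1) = (4)·(-1)·(-2)/[(1)·(-4)·(-5)] = 2/5
L_2(1) = (4)·(3)·(-2)/[(5)·(4)·(-1)] = 6/5
L_3(1) = (4)·(3)·(-1)/[(6)·(5)·(1)] = -2/5
Sum: (-90)·(-1/5) + (-25)·(2/5) + 55·(6/5) + 150·(-2/5) = 14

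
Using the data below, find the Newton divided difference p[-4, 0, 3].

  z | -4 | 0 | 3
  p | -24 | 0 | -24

p[-4,0] = (0 - (-24)) / (0 - (-4)) = 6
p[0,3] = (-24 - 0) / (3 - 0) = -8
p[-4,0,3] = (-8 - 6) / (3 - (-4)) = -2

-2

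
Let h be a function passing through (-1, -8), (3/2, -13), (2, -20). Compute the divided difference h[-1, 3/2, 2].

-4

h[-1,3/2] = (-13 - (-8)) / (3/2 - (-1)) = -2
h[3/2,2] = (-20 - (-13)) / (2 - 3/2) = -14
h[-1,3/2,2] = (-14 - (-2)) / (2 - (-1)) = -4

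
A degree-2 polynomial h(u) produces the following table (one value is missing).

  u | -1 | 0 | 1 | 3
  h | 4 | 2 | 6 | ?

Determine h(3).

32

The 3 known values determine h uniquely (degree ≤ 2).
L_0(3) = (3)·(2)/[(-1)·(-2)] = 3
L_1(3) = (4)·(2)/[(1)·(-1)] = -8
L_2(3) = (4)·(3)/[(2)·(1)] = 6
Sum: 4·(3) + 2·(-8) + 6·(6) = 32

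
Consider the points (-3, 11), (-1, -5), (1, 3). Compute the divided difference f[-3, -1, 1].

3

f[-3,-1] = (-5 - 11) / (-1 - (-3)) = -8
f[-1,1] = (3 - (-5)) / (1 - (-1)) = 4
f[-3,-1,1] = (4 - (-8)) / (1 - (-3)) = 3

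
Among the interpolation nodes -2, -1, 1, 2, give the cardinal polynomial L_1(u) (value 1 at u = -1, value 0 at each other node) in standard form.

L_1(u) = (u + 2)(u - 1)(u - 2) / [(1)·(-2)·(-3)]
       = (u^3 - u^2 - 4u + 4) / (6)

L_1(u) = (1/6)u^3 - (1/6)u^2 - (2/3)u + 2/3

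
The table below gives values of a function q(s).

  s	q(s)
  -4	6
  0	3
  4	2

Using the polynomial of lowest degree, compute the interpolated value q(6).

9/4

Using Newton's divided-difference form:
q[-4,0] = (3 - 6) / (0 - (-4)) = -3/4
q[0,4] = (2 - 3) / (4 - 0) = -1/4
q[-4,0,4] = (-1/4 - (-3/4)) / (4 - (-4)) = 1/16
q(6) = 6 + (-3/4)·(10) + (1/16)·(10)·(6) = 9/4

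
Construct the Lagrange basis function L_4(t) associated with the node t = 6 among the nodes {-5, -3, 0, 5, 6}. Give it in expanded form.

L_4(t) = (t + 5)(t + 3)t(t - 5) / [(11)·(9)·(6)·(1)]
       = (t^4 + 3t^3 - 25t^2 - 75t) / (594)

L_4(t) = (1/594)t^4 + (1/198)t^3 - (25/594)t^2 - (25/198)t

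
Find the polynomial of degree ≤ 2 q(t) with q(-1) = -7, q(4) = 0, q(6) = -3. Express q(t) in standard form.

q(t) = -(29/70)t^2 + (37/14)t - 138/35

Build the Lagrange basis polynomials:
L_0(t) = (t - 4)(t - 6) / [35] = (1/35)t^2 - (2/7)t + 24/35
L_1(t) = (t + 1)(t - 6) / [-10] = -(1/10)t^2 + (1/2)t + 3/5
L_2(t) = (t + 1)(t - 4) / [14] = (1/14)t^2 - (3/14)t - 2/7
q(t) = (-7)·L_0 + 0·L_1 + (-3)·L_2
  (-7)·L_0(t) = -(1/5)t^2 + 2t - 24/5
  0·L_1(t) = 0
  (-3)·L_2(t) = -(3/14)t^2 + (9/14)t + 6/7
Adding term by term: -(29/70)t^2 + (37/14)t - 138/35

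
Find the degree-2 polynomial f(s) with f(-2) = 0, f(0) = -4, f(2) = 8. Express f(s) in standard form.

Newton's divided differences:
f[-2,0] = (-4 - 0) / (0 - (-2)) = -2
f[0,2] = (8 - (-4)) / (2 - 0) = 6
f[-2,0,2] = (6 - (-2)) / (2 - (-2)) = 2
f(s) = (-2)·(s + 2) + 2·(s + 2)s
Expanding: f(s) = 2s^2 + 2s - 4

f(s) = 2s^2 + 2s - 4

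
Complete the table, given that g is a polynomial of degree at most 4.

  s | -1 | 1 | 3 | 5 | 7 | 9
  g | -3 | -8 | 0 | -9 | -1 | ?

The 5 known values determine g uniquely (degree ≤ 4).
L_0(9) = (8)·(6)·(4)·(2)/[(-2)·(-4)·(-6)·(-8)] = 1
L_1(9) = (10)·(6)·(4)·(2)/[(2)·(-2)·(-4)·(-6)] = -5
L_2(9) = (10)·(8)·(4)·(2)/[(4)·(2)·(-2)·(-4)] = 10
L_3(9) = (10)·(8)·(6)·(2)/[(6)·(4)·(2)·(-2)] = -10
L_4(9) = (10)·(8)·(6)·(4)/[(8)·(6)·(4)·(2)] = 5
Sum: (-3)·(1) + (-8)·(-5) + 0 + (-9)·(-10) + (-1)·(5) = 122

122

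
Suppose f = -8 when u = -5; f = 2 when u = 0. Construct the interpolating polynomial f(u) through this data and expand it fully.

f(u) = 2u + 2

Build the Lagrange basis polynomials:
L_0(u) = u / [-5] = -(1/5)u
L_1(u) = (u + 5) / [5] = (1/5)u + 1
f(u) = (-8)·L_0 + 2·L_1
  (-8)·L_0(u) = (8/5)u
  2·L_1(u) = (2/5)u + 2
Adding term by term: 2u + 2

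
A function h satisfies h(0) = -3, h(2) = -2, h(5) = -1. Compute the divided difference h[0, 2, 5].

-1/30

h[0,2] = (-2 - (-3)) / (2 - 0) = 1/2
h[2,5] = (-1 - (-2)) / (5 - 2) = 1/3
h[0,2,5] = (1/3 - 1/2) / (5 - 0) = -1/30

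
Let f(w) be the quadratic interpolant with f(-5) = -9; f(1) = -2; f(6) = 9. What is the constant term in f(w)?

L_0(w) = (w - 1)(w - 6) / [66] = (1/66)w^2 - (7/66)w + 1/11
L_1(w) = (w + 5)(w - 6) / [-30] = -(1/30)w^2 + (1/30)w + 1
L_2(w) = (w + 5)(w - 1) / [55] = (1/55)w^2 + (4/55)w - 1/11
f(w) = (-9)·L_0 + (-2)·L_1 + 9·L_2
Only the constant term is needed; take it from each L_i and combine:
(-9)·(1/11) + (-2)·(1) + 9·(-1/11) = -40/11

-40/11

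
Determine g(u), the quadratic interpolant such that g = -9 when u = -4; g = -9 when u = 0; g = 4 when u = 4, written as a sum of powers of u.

Newton's divided differences:
g[-4,0] = (-9 - (-9)) / (0 - (-4)) = 0
g[0,4] = (4 - (-9)) / (4 - 0) = 13/4
g[-4,0,4] = (13/4 - 0) / (4 - (-4)) = 13/32
g(u) = -9 + (13/32)·(u + 4)u
Expanding: g(u) = (13/32)u^2 + (13/8)u - 9

g(u) = (13/32)u^2 + (13/8)u - 9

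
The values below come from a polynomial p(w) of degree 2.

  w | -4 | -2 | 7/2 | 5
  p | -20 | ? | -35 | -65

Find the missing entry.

The 3 known values determine p uniquely (degree ≤ 2).
L_0(-2) = (-11/2)·(-7)/[(-15/2)·(-9)] = 77/135
L_1(-2) = (2)·(-7)/[(15/2)·(-3/2)] = 56/45
L_2(-2) = (2)·(-11/2)/[(9)·(3/2)] = -22/27
Sum: (-20)·(77/135) + (-35)·(56/45) + (-65)·(-22/27) = -2

-2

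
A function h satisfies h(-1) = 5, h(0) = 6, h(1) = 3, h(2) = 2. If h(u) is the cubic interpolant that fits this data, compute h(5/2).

Evaluate each Lagrange basis at u = 5/2:
L_0(5/2) = (5/2)·(3/2)·(1/2)/[(-1)·(-2)·(-3)] = -5/16
L_1(5/2) = (7/2)·(3/2)·(1/2)/[(1)·(-1)·(-2)] = 21/16
L_2(5/2) = (7/2)·(5/2)·(1/2)/[(2)·(1)·(-1)] = -35/16
L_3(5/2) = (7/2)·(5/2)·(3/2)/[(3)·(2)·(1)] = 35/16
Sum: 5·(-5/16) + 6·(21/16) + 3·(-35/16) + 2·(35/16) = 33/8

33/8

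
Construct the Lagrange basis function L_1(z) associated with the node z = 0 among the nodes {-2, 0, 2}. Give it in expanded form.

L_1(z) = (z + 2)(z - 2) / [(2)·(-2)]
       = (z^2 - 4) / (-4)

L_1(z) = -(1/4)z^2 + 1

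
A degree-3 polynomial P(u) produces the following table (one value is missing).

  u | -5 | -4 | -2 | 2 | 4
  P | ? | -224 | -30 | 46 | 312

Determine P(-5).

-444

The 4 known values determine P uniquely (degree ≤ 3).
Evaluate each Lagrange basis at u = -5:
L_0(-5) = (-3)·(-7)·(-9)/[(-2)·(-6)·(-8)] = 63/32
L_1(-5) = (-1)·(-7)·(-9)/[(2)·(-4)·(-6)] = -21/16
L_2(-5) = (-1)·(-3)·(-9)/[(6)·(4)·(-2)] = 9/16
L_3(-5) = (-1)·(-3)·(-7)/[(8)·(6)·(2)] = -7/32
Sum: (-224)·(63/32) + (-30)·(-21/16) + 46·(9/16) + 312·(-7/32) = -444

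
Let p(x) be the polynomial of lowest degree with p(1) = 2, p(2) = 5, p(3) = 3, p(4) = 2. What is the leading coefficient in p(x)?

1

The leading coefficient equals the top divided difference p[1,2,3,4].
p[1,2] = (5 - 2) / (2 - 1) = 3
p[2,3] = (3 - 5) / (3 - 2) = -2
p[3,4] = (2 - 3) / (4 - 3) = -1
p[1,2,3] = (-2 - 3) / (3 - 1) = -5/2
p[2,3,4] = (-1 - (-2)) / (4 - 2) = 1/2
p[1,2,3,4] = (1/2 - (-5/2)) / (4 - 1) = 1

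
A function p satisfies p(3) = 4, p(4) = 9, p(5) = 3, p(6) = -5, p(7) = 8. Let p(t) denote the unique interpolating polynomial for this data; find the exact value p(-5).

Evaluate each Lagrange basis at t = -5:
L_0(-5) = (-9)·(-10)·(-11)·(-12)/[(-1)·(-2)·(-3)·(-4)] = 495
L_1(-5) = (-8)·(-10)·(-11)·(-12)/[(1)·(-1)·(-2)·(-3)] = -1760
L_2(-5) = (-8)·(-9)·(-11)·(-12)/[(2)·(1)·(-1)·(-2)] = 2376
L_3(-5) = (-8)·(-9)·(-10)·(-12)/[(3)·(2)·(1)·(-1)] = -1440
L_4(-5) = (-8)·(-9)·(-10)·(-11)/[(4)·(3)·(2)·(1)] = 330
Sum: 4·(495) + 9·(-1760) + 3·(2376) + (-5)·(-1440) + 8·(330) = 3108

3108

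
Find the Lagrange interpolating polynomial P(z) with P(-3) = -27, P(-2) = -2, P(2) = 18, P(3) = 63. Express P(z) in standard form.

Build the Lagrange basis polynomials:
L_0(z) = (z + 2)(z - 2)(z - 3) / [-30] = -(1/30)z^3 + (1/10)z^2 + (2/15)z - 2/5
L_1(z) = (z + 3)(z - 2)(z - 3) / [20] = (1/20)z^3 - (1/10)z^2 - (9/20)z + 9/10
L_2(z) = (z + 3)(z + 2)(z - 3) / [-20] = -(1/20)z^3 - (1/10)z^2 + (9/20)z + 9/10
L_3(z) = (z + 3)(z + 2)(z - 2) / [30] = (1/30)z^3 + (1/10)z^2 - (2/15)z - 2/5
P(z) = (-27)·L_0 + (-2)·L_1 + 18·L_2 + 63·L_3
  (-27)·L_0(z) = (9/10)z^3 - (27/10)z^2 - (18/5)z + 54/5
  (-2)·L_1(z) = -(1/10)z^3 + (1/5)z^2 + (9/10)z - 9/5
  18·L_2(z) = -(9/10)z^3 - (9/5)z^2 + (81/10)z + 81/5
  63·L_3(z) = (21/10)z^3 + (63/10)z^2 - (42/5)z - 126/5
Adding term by term: 2z^3 + 2z^2 - 3z

P(z) = 2z^3 + 2z^2 - 3z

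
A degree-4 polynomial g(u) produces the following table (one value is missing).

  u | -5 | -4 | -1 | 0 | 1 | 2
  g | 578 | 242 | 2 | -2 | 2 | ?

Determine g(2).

32

The 5 known values determine g uniquely (degree ≤ 4).
Evaluate each Lagrange basis at u = 2:
L_0(2) = (6)·(3)·(2)·(1)/[(-1)·(-4)·(-5)·(-6)] = 3/10
L_1(2) = (7)·(3)·(2)·(1)/[(1)·(-3)·(-4)·(-5)] = -7/10
L_2(2) = (7)·(6)·(2)·(1)/[(4)·(3)·(-1)·(-2)] = 7/2
L_3(2) = (7)·(6)·(3)·(1)/[(5)·(4)·(1)·(-1)] = -63/10
L_4(2) = (7)·(6)·(3)·(2)/[(6)·(5)·(2)·(1)] = 21/5
Sum: 578·(3/10) + 242·(-7/10) + 2·(7/2) + (-2)·(-63/10) + 2·(21/5) = 32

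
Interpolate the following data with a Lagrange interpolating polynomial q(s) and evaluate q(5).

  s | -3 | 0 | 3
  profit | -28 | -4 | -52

-124

Evaluate each Lagrange basis at s = 5:
L_0(5) = (5)·(2)/[(-3)·(-6)] = 5/9
L_1(5) = (8)·(2)/[(3)·(-3)] = -16/9
L_2(5) = (8)·(5)/[(6)·(3)] = 20/9
Sum: (-28)·(5/9) + (-4)·(-16/9) + (-52)·(20/9) = -124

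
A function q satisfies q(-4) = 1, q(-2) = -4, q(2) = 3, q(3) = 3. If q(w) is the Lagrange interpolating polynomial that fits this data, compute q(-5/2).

Evaluate each Lagrange basis at w = -5/2:
L_0(-5/2) = (-1/2)·(-9/2)·(-11/2)/[(-2)·(-6)·(-7)] = 33/224
L_1(-5/2) = (3/2)·(-9/2)·(-11/2)/[(2)·(-4)·(-5)] = 297/320
L_2(-5/2) = (3/2)·(-1/2)·(-11/2)/[(6)·(4)·(-1)] = -11/64
L_3(-5/2) = (3/2)·(-1/2)·(-9/2)/[(7)·(5)·(1)] = 27/280
Sum: 1·(33/224) + (-4)·(297/320) + 3·(-11/64) + 3·(27/280) = -8493/2240

-8493/2240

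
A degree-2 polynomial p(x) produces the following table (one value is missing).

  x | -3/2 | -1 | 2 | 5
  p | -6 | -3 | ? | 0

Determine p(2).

159/26

The 3 known values determine p uniquely (degree ≤ 2).
Evaluate each Lagrange basis at x = 2:
L_0(2) = (3)·(-3)/[(-1/2)·(-13/2)] = -36/13
L_1(2) = (7/2)·(-3)/[(1/2)·(-6)] = 7/2
L_2(2) = (7/2)·(3)/[(13/2)·(6)] = 7/26
Sum: (-6)·(-36/13) + (-3)·(7/2) + 0 = 159/26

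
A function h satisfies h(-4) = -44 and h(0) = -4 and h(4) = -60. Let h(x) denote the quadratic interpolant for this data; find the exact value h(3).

Evaluate each Lagrange basis at x = 3:
L_0(3) = (3)·(-1)/[(-4)·(-8)] = -3/32
L_1(3) = (7)·(-1)/[(4)·(-4)] = 7/16
L_2(3) = (7)·(3)/[(8)·(4)] = 21/32
Sum: (-44)·(-3/32) + (-4)·(7/16) + (-60)·(21/32) = -37

-37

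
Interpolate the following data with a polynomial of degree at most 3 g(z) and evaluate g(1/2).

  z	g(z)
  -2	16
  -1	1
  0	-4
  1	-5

L_0(1/2) = (3/2)·(1/2)·(-1/2)/[(-1)·(-2)·(-3)] = 1/16
L_1(1/2) = (5/2)·(1/2)·(-1/2)/[(1)·(-1)·(-2)] = -5/16
L_2(1/2) = (5/2)·(3/2)·(-1/2)/[(2)·(1)·(-1)] = 15/16
L_3(1/2) = (5/2)·(3/2)·(1/2)/[(3)·(2)·(1)] = 5/16
Sum: 16·(1/16) + 1·(-5/16) + (-4)·(15/16) + (-5)·(5/16) = -37/8

-37/8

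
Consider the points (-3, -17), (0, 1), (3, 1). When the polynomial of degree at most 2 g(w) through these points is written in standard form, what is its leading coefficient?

-1

Build the Lagrange basis polynomials:
L_0(w) = w(w - 3) / [18] = (1/18)w^2 - (1/6)w
L_1(w) = (w + 3)(w - 3) / [-9] = -(1/9)w^2 + 1
L_2(w) = (w + 3)w / [18] = (1/18)w^2 + (1/6)w
g(w) = (-17)·L_0 + 1·L_1 + 1·L_2
Only the coefficient of w^2 is needed; take it from each L_i and combine:
(-17)·(1/18) + 1·(-1/9) + 1·(1/18) = -1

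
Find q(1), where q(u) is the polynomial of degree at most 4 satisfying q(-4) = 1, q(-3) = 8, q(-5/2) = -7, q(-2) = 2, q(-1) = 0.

-2604

Using Newton's divided-difference form:
q[-4,-3] = (8 - 1) / (-3 - (-4)) = 7
q[-3,-5/2] = (-7 - 8) / (-5/2 - (-3)) = -30
q[-5/2,-2] = (2 - (-7)) / (-2 - (-5/2)) = 18
q[-2,-1] = (0 - 2) / (-1 - (-2)) = -2
q[-4,-3,-5/2] = (-30 - 7) / (-5/2 - (-4)) = -74/3
q[-3,-5/2,-2] = (18 - (-30)) / (-2 - (-3)) = 48
q[-5/2,-2,-1] = (-2 - 18) / (-1 - (-5/2)) = -40/3
q[-4,-3,-5/2,-2] = (48 - (-74/3)) / (-2 - (-4)) = 109/3
q[-3,-5/2,-2,-1] = (-40/3 - 48) / (-1 - (-3)) = -92/3
q[-4,-3,-5/2,-2,-1] = (-92/3 - 109/3) / (-1 - (-4)) = -67/3
q(1) = 1 + 7·(5) + (-74/3)·(5)·(4) + (109/3)·(5)·(4)·(7/2) + (-67/3)·(5)·(4)·(7/2)·(3) = -2604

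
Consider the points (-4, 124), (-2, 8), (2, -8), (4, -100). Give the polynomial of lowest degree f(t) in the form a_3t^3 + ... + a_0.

f(t) = -2t^3 + t^2 + 4t - 4

Newton's divided differences:
f[-4,-2] = (8 - 124) / (-2 - (-4)) = -58
f[-2,2] = (-8 - 8) / (2 - (-2)) = -4
f[2,4] = (-100 - (-8)) / (4 - 2) = -46
f[-4,-2,2] = (-4 - (-58)) / (2 - (-4)) = 9
f[-2,2,4] = (-46 - (-4)) / (4 - (-2)) = -7
f[-4,-2,2,4] = (-7 - 9) / (4 - (-4)) = -2
f(t) = 124 + (-58)·(t + 4) + 9·(t + 4)(t + 2) + (-2)·(t + 4)(t + 2)(t - 2)
Expanding: f(t) = -2t^3 + t^2 + 4t - 4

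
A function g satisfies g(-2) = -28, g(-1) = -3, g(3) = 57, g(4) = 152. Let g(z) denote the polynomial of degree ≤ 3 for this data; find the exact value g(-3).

-93

L_0(-3) = (-2)·(-6)·(-7)/[(-1)·(-5)·(-6)] = 14/5
L_1(-3) = (-1)·(-6)·(-7)/[(1)·(-4)·(-5)] = -21/10
L_2(-3) = (-1)·(-2)·(-7)/[(5)·(4)·(-1)] = 7/10
L_3(-3) = (-1)·(-2)·(-6)/[(6)·(5)·(1)] = -2/5
Sum: (-28)·(14/5) + (-3)·(-21/10) + 57·(7/10) + 152·(-2/5) = -93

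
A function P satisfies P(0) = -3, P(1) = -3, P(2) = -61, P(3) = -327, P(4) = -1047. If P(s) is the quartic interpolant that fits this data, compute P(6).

-5313

Evaluate each Lagrange basis at s = 6:
L_0(6) = (5)·(4)·(3)·(2)/[(-1)·(-2)·(-3)·(-4)] = 5
L_1(6) = (6)·(4)·(3)·(2)/[(1)·(-1)·(-2)·(-3)] = -24
L_2(6) = (6)·(5)·(3)·(2)/[(2)·(1)·(-1)·(-2)] = 45
L_3(6) = (6)·(5)·(4)·(2)/[(3)·(2)·(1)·(-1)] = -40
L_4(6) = (6)·(5)·(4)·(3)/[(4)·(3)·(2)·(1)] = 15
Sum: (-3)·(5) + (-3)·(-24) + (-61)·(45) + (-327)·(-40) + (-1047)·(15) = -5313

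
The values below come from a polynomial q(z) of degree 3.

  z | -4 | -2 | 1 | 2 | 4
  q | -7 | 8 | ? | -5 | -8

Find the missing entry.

The 4 known values determine q uniquely (degree ≤ 3).
L_0(1) = (3)·(-1)·(-3)/[(-2)·(-6)·(-8)] = -3/32
L_1(1) = (5)·(-1)·(-3)/[(2)·(-4)·(-6)] = 5/16
L_2(1) = (5)·(3)·(-3)/[(6)·(4)·(-2)] = 15/16
L_3(1) = (5)·(3)·(-1)/[(8)·(6)·(2)] = -5/32
Sum: (-7)·(-3/32) + 8·(5/16) + (-5)·(15/16) + (-8)·(-5/32) = -9/32

-9/32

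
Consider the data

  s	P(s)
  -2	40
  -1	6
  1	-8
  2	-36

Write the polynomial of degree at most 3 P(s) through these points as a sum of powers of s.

P(s) = -4s^3 + s^2 - 3s - 2

L_0(s) = (s + 1)(s - 1)(s - 2) / [-12] = -(1/12)s^3 + (1/6)s^2 + (1/12)s - 1/6
L_1(s) = (s + 2)(s - 1)(s - 2) / [6] = (1/6)s^3 - (1/6)s^2 - (2/3)s + 2/3
L_2(s) = (s + 2)(s + 1)(s - 2) / [-6] = -(1/6)s^3 - (1/6)s^2 + (2/3)s + 2/3
L_3(s) = (s + 2)(s + 1)(s - 1) / [12] = (1/12)s^3 + (1/6)s^2 - (1/12)s - 1/6
P(s) = 40·L_0 + 6·L_1 + (-8)·L_2 + (-36)·L_3
  40·L_0(s) = -(10/3)s^3 + (20/3)s^2 + (10/3)s - 20/3
  6·L_1(s) = s^3 - s^2 - 4s + 4
  (-8)·L_2(s) = (4/3)s^3 + (4/3)s^2 - (16/3)s - 16/3
  (-36)·L_3(s) = -3s^3 - 6s^2 + 3s + 6
Adding term by term: -4s^3 + s^2 - 3s - 2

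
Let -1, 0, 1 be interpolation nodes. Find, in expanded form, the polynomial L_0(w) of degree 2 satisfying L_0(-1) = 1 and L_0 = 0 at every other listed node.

L_0(w) = (1/2)w^2 - (1/2)w

L_0(w) = w(w - 1) / [(-1)·(-2)]
       = (w^2 - w) / (2)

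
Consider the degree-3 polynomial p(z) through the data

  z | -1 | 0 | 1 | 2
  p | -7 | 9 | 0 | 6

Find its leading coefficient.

20/3

The leading coefficient equals the top divided difference p[-1,0,1,2].
p[-1,0] = (9 - (-7)) / (0 - (-1)) = 16
p[0,1] = (0 - 9) / (1 - 0) = -9
p[1,2] = (6 - 0) / (2 - 1) = 6
p[-1,0,1] = (-9 - 16) / (1 - (-1)) = -25/2
p[0,1,2] = (6 - (-9)) / (2 - 0) = 15/2
p[-1,0,1,2] = (15/2 - (-25/2)) / (2 - (-1)) = 20/3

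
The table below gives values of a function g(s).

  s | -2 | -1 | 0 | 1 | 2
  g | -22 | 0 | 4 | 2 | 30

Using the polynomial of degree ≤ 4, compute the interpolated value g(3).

148

Evaluate each Lagrange basis at s = 3:
L_0(3) = (4)·(3)·(2)·(1)/[(-1)·(-2)·(-3)·(-4)] = 1
L_1(3) = (5)·(3)·(2)·(1)/[(1)·(-1)·(-2)·(-3)] = -5
L_2(3) = (5)·(4)·(2)·(1)/[(2)·(1)·(-1)·(-2)] = 10
L_3(3) = (5)·(4)·(3)·(1)/[(3)·(2)·(1)·(-1)] = -10
L_4(3) = (5)·(4)·(3)·(2)/[(4)·(3)·(2)·(1)] = 5
Sum: (-22)·(1) + 0 + 4·(10) + 2·(-10) + 30·(5) = 148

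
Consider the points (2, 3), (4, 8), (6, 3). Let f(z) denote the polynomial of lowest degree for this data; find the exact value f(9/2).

L_0(9/2) = (1/2)·(-3/2)/[(-2)·(-4)] = -3/32
L_1(9/2) = (5/2)·(-3/2)/[(2)·(-2)] = 15/16
L_2(9/2) = (5/2)·(1/2)/[(4)·(2)] = 5/32
Sum: 3·(-3/32) + 8·(15/16) + 3·(5/32) = 123/16

123/16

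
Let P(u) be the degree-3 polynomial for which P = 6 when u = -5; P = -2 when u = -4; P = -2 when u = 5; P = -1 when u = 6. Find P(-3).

Using Newton's divided-difference form:
P[-5,-4] = (-2 - 6) / (-4 - (-5)) = -8
P[-4,5] = (-2 - (-2)) / (5 - (-4)) = 0
P[5,6] = (-1 - (-2)) / (6 - 5) = 1
P[-5,-4,5] = (0 - (-8)) / (5 - (-5)) = 4/5
P[-4,5,6] = (1 - 0) / (6 - (-4)) = 1/10
P[-5,-4,5,6] = (1/10 - 4/5) / (6 - (-5)) = -7/110
P(-3) = 6 + (-8)·(2) + (4/5)·(2)·(1) + (-7/110)·(2)·(1)·(-8) = -406/55

-406/55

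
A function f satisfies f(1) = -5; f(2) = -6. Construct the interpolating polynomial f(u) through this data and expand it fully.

Build the Lagrange basis polynomials:
L_0(u) = (u - 2) / [-1] = -u + 2
L_1(u) = (u - 1) / [1] = u - 1
f(u) = (-5)·L_0 + (-6)·L_1
  (-5)·L_0(u) = 5u - 10
  (-6)·L_1(u) = -6u + 6
Adding term by term: -u - 4

f(u) = -u - 4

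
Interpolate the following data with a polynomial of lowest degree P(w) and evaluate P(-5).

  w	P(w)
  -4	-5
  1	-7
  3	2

L_0(-5) = (-6)·(-8)/[(-5)·(-7)] = 48/35
L_1(-5) = (-1)·(-8)/[(5)·(-2)] = -4/5
L_2(-5) = (-1)·(-6)/[(7)·(2)] = 3/7
Sum: (-5)·(48/35) + (-7)·(-4/5) + 2·(3/7) = -2/5

-2/5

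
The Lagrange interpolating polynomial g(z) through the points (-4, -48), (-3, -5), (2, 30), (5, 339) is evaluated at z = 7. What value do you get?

865

L_0(7) = (10)·(5)·(2)/[(-1)·(-6)·(-9)] = -50/27
L_1(7) = (11)·(5)·(2)/[(1)·(-5)·(-8)] = 11/4
L_2(7) = (11)·(10)·(2)/[(6)·(5)·(-3)] = -22/9
L_3(7) = (11)·(10)·(5)/[(9)·(8)·(3)] = 275/108
Sum: (-48)·(-50/27) + (-5)·(11/4) + 30·(-22/9) + 339·(275/108) = 865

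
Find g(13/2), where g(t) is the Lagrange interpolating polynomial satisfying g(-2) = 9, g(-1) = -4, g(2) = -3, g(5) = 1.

L_0(13/2) = (15/2)·(9/2)·(3/2)/[(-1)·(-4)·(-7)] = -405/224
L_1(13/2) = (17/2)·(9/2)·(3/2)/[(1)·(-3)·(-6)] = 51/16
L_2(13/2) = (17/2)·(15/2)·(3/2)/[(4)·(3)·(-3)] = -85/32
L_3(13/2) = (17/2)·(15/2)·(9/2)/[(7)·(6)·(3)] = 255/112
Sum: 9·(-405/224) + (-4)·(51/16) + (-3)·(-85/32) + 1·(255/112) = -2103/112

-2103/112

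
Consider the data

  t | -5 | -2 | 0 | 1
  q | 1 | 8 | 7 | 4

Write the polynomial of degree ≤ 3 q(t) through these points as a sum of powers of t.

L_0(t) = (t + 2)t(t - 1) / [-90] = -(1/90)t^3 - (1/90)t^2 + (1/45)t
L_1(t) = (t + 5)t(t - 1) / [18] = (1/18)t^3 + (2/9)t^2 - (5/18)t
L_2(t) = (t + 5)(t + 2)(t - 1) / [-10] = -(1/10)t^3 - (3/5)t^2 - (3/10)t + 1
L_3(t) = (t + 5)(t + 2)t / [18] = (1/18)t^3 + (7/18)t^2 + (5/9)t
q(t) = 1·L_0 + 8·L_1 + 7·L_2 + 4·L_3
  1·L_0(t) = -(1/90)t^3 - (1/90)t^2 + (1/45)t
  8·L_1(t) = (4/9)t^3 + (16/9)t^2 - (20/9)t
  7·L_2(t) = -(7/10)t^3 - (21/5)t^2 - (21/10)t + 7
  4·L_3(t) = (2/9)t^3 + (14/9)t^2 + (20/9)t
Adding term by term: -(2/45)t^3 - (79/90)t^2 - (187/90)t + 7

q(t) = -(2/45)t^3 - (79/90)t^2 - (187/90)t + 7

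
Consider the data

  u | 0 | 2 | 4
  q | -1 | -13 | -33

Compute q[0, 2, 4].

-1

q[0,2] = (-13 - (-1)) / (2 - 0) = -6
q[2,4] = (-33 - (-13)) / (4 - 2) = -10
q[0,2,4] = (-10 - (-6)) / (4 - 0) = -1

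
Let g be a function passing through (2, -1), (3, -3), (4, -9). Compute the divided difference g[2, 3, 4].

g[2,3] = (-3 - (-1)) / (3 - 2) = -2
g[3,4] = (-9 - (-3)) / (4 - 3) = -6
g[2,3,4] = (-6 - (-2)) / (4 - 2) = -2

-2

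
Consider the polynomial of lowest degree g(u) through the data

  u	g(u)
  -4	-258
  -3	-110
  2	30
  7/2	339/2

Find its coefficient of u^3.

Build the Lagrange basis polynomials:
L_0(u) = (u + 3)(u - 2)(u - 7/2) / [-45] = -(1/45)u^3 + (1/18)u^2 + (19/90)u - 7/15
L_1(u) = (u + 4)(u - 2)(u - 7/2) / [65/2] = (2/65)u^3 - (3/65)u^2 - (6/13)u + 56/65
L_2(u) = (u + 4)(u + 3)(u - 7/2) / [-45] = -(1/45)u^3 - (7/90)u^2 + (5/18)u + 14/15
L_3(u) = (u + 4)(u + 3)(u - 2) / [585/8] = (8/585)u^3 + (8/117)u^2 - (16/585)u - 64/195
g(u) = (-258)·L_0 + (-110)·L_1 + 30·L_2 + (339/2)·L_3
Only the coefficient of u^3 is needed; take it from each L_i and combine:
(-258)·(-1/45) + (-110)·(2/65) + 30·(-1/45) + (339/2)·(8/585) = 4

4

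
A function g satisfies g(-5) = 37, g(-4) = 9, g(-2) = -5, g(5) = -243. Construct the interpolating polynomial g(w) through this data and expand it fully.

g(w) = -w^3 - 4w^2 - 3w - 3

L_0(w) = (w + 4)(w + 2)(w - 5) / [-30] = -(1/30)w^3 - (1/30)w^2 + (11/15)w + 4/3
L_1(w) = (w + 5)(w + 2)(w - 5) / [18] = (1/18)w^3 + (1/9)w^2 - (25/18)w - 25/9
L_2(w) = (w + 5)(w + 4)(w - 5) / [-42] = -(1/42)w^3 - (2/21)w^2 + (25/42)w + 50/21
L_3(w) = (w + 5)(w + 4)(w + 2) / [630] = (1/630)w^3 + (11/630)w^2 + (19/315)w + 4/63
g(w) = 37·L_0 + 9·L_1 + (-5)·L_2 + (-243)·L_3
  37·L_0(w) = -(37/30)w^3 - (37/30)w^2 + (407/15)w + 148/3
  9·L_1(w) = (1/2)w^3 + w^2 - (25/2)w - 25
  (-5)·L_2(w) = (5/42)w^3 + (10/21)w^2 - (125/42)w - 250/21
  (-243)·L_3(w) = -(27/70)w^3 - (297/70)w^2 - (513/35)w - 108/7
Adding term by term: -w^3 - 4w^2 - 3w - 3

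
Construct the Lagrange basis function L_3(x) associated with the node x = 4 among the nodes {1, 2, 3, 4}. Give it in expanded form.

L_3(x) = (x - 1)(x - 2)(x - 3) / [(3)·(2)·(1)]
       = (x^3 - 6x^2 + 11x - 6) / (6)

L_3(x) = (1/6)x^3 - x^2 + (11/6)x - 1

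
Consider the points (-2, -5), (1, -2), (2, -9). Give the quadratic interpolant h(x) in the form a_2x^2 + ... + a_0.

h(x) = -2x^2 - x + 1

L_0(x) = (x - 1)(x - 2) / [12] = (1/12)x^2 - (1/4)x + 1/6
L_1(x) = (x + 2)(x - 2) / [-3] = -(1/3)x^2 + 4/3
L_2(x) = (x + 2)(x - 1) / [4] = (1/4)x^2 + (1/4)x - 1/2
h(x) = (-5)·L_0 + (-2)·L_1 + (-9)·L_2
  (-5)·L_0(x) = -(5/12)x^2 + (5/4)x - 5/6
  (-2)·L_1(x) = (2/3)x^2 - 8/3
  (-9)·L_2(x) = -(9/4)x^2 - (9/4)x + 9/2
Adding term by term: -2x^2 - x + 1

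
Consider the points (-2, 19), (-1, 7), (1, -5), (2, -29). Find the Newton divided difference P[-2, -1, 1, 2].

P[-2,-1] = (7 - 19) / (-1 - (-2)) = -12
P[-1,1] = (-5 - 7) / (1 - (-1)) = -6
P[1,2] = (-29 - (-5)) / (2 - 1) = -24
P[-2,-1,1] = (-6 - (-12)) / (1 - (-2)) = 2
P[-1,1,2] = (-24 - (-6)) / (2 - (-1)) = -6
P[-2,-1,1,2] = (-6 - 2) / (2 - (-2)) = -2

-2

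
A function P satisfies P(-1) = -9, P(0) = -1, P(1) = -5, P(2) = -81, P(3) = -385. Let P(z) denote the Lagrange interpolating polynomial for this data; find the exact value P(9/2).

Evaluate each Lagrange basis at z = 9/2:
L_0(9/2) = (9/2)·(7/2)·(5/2)·(3/2)/[(-1)·(-2)·(-3)·(-4)] = 315/128
L_1(9/2) = (11/2)·(7/2)·(5/2)·(3/2)/[(1)·(-1)·(-2)·(-3)] = -385/32
L_2(9/2) = (11/2)·(9/2)·(5/2)·(3/2)/[(2)·(1)·(-1)·(-2)] = 1485/64
L_3(9/2) = (11/2)·(9/2)·(7/2)·(3/2)/[(3)·(2)·(1)·(-1)] = -693/32
L_4(9/2) = (11/2)·(9/2)·(7/2)·(5/2)/[(4)·(3)·(2)·(1)] = 1155/128
Sum: (-9)·(315/128) + (-1)·(-385/32) + (-5)·(1485/64) + (-81)·(-693/32) + (-385)·(1155/128) = -1846

-1846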